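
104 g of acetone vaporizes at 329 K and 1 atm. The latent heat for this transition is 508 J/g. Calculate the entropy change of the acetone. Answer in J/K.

ΔS = 161 J/K

Heat absorbed by the substance: Q = mL = 104 × 508 = 52832 J.
At constant T, ΔS = Q_rev/T = 52832 / 329 = 161 J/K.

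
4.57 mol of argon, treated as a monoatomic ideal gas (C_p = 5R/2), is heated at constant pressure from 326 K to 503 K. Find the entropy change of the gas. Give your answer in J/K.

ΔS = 41.2 J/K

At constant pressure, ΔS = nC_p ln(T₂/T₁) with C_p = 5R/2 = 20.79 J mol⁻¹ K⁻¹.
ΔS = 4.57 × 20.79 × ln(503/326) = 41.2 J/K.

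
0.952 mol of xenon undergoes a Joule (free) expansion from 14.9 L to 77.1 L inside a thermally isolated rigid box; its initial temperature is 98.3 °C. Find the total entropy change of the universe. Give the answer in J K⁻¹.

ΔS_universe = 13 J/K

For an ideal gas in free expansion Q = 0 and W = 0, so T is unchanged.
Entropy is a state function; using a reversible isothermal path, ΔS_gas = nR ln(V₂/V₁) = 0.952 × 8.314 × ln(77.1/14.9) = 13 J/K.
The insulated surroundings exchange no heat, so ΔS_surr = 0 and ΔS_universe = ΔS_gas.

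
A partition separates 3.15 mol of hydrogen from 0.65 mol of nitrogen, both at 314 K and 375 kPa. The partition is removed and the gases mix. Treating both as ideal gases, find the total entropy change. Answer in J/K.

Mole fractions: x_A = 3.15/3.8 = 0.829, x_B = 0.171.
ΔS_mix = −R(n_A ln x_A + n_B ln x_B) = −8.314 × (3.15 ln 0.829 + 0.65 ln 0.171) = 14.5 J/K.

ΔS_mix = 14.5 J/K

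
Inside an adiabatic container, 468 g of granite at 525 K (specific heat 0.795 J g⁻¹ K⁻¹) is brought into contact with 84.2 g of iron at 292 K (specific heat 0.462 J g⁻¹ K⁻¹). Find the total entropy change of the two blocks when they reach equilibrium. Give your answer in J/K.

Energy balance: T_f = (m₁c₁T₁ + m₂c₂T₂)/(m₁c₁ + m₂c₂) = 502.94 K.
ΔS₁ = m₁c₁ ln(T_f/T₁) = 372.06 × ln(502.94/525) = -15.97 J/K.
ΔS₂ = m₂c₂ ln(T_f/T₂) = 38.9004 × ln(502.94/292) = 21.15 J/K.
ΔS_total = -15.97 + 21.15 = 5.18 J/K.

ΔS_total = 5.18 J/K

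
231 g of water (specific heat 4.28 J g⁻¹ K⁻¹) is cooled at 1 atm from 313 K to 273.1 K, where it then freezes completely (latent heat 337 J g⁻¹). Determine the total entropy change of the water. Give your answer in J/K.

Cooling step: ΔS₁ = m c ln(T_tr/T_i) = 231 × 4.28 × ln(273.1/313) = -134.8 J/K.
Phase change: ΔS₂ = −mL/T_tr = −231 × 337 / 273.1 = -285 J/K.
ΔS_total = (-134.8) + (-285) = -420 J/K.

ΔS = -420 J/K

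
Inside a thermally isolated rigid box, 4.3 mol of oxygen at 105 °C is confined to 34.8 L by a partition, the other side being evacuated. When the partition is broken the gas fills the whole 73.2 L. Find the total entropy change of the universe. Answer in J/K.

ΔS_universe = 26.6 J/K

No heat is exchanged and no work is done, so the ideal-gas temperature stays constant.
Entropy is a state function; using a reversible isothermal path, ΔS_gas = nR ln(V₂/V₁) = 4.3 × 8.314 × ln(73.2/34.8) = 26.6 J/K.
The insulated surroundings exchange no heat, so ΔS_surr = 0 and ΔS_universe = ΔS_gas.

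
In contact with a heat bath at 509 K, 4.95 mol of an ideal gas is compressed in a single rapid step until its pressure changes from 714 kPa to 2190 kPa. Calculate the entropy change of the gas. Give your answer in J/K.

ΔS_gas = -46.1 J/K

Entropy is a state function, so ΔS_gas depends only on the end states.
For an isothermal ideal gas ΔS_gas = nR ln(P₁/P₂) = 4.95 × 8.314 × ln(714/2190) = -46.1 J/K.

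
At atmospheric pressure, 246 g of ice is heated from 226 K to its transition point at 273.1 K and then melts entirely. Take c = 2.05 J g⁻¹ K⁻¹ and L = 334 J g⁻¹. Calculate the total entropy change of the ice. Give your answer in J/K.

ΔS = 396 J/K

Warming step: ΔS₁ = m c ln(T_tr/T_i) = 246 × 2.05 × ln(273.1/226) = 95.47 J/K.
Phase change: ΔS₂ = +mL/T_tr = 246 × 334 / 273.1 = 300.9 J/K.
ΔS_total = (95.47) + (300.9) = 396 J/K.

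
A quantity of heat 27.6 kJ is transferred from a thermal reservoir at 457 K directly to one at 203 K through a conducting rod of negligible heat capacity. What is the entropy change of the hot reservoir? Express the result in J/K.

ΔS_hot = -60.4 J/K

The hot reservoir loses heat Q, so ΔS_hot = −Q/T_H = −27600/457 = -60.4 J/K.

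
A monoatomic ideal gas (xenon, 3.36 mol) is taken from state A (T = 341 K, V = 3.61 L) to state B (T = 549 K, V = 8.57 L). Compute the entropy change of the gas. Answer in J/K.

ΔS = 44.1 J/K

Entropy is a state function: ΔS = nC_V ln(T₂/T₁) + nR ln(V₂/V₁), with C_V = 3R/2 = 12.47 J mol⁻¹ K⁻¹ for a monoatomic ideal gas.
ΔS = 3.36 × [12.47 × ln(549/341) + 8.314 × ln(8.57/3.61)] = 44.1 J/K.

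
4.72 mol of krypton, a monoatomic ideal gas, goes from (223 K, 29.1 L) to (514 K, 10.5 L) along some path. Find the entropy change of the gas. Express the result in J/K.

Entropy is a state function: ΔS = nC_V ln(T₂/T₁) + nR ln(V₂/V₁), with C_V = 3R/2 = 12.47 J mol⁻¹ K⁻¹ for a monoatomic ideal gas.
ΔS = 4.72 × [12.47 × ln(514/223) + 8.314 × ln(10.5/29.1)] = 9.15 J/K.

ΔS = 9.15 J/K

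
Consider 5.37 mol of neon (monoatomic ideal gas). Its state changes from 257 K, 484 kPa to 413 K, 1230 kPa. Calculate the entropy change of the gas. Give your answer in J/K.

ΔS = nC_p ln(T₂/T₁) − nR ln(P₂/P₁), with C_p = 5R/2 = 20.79 J mol⁻¹ K⁻¹ for a monoatomic ideal gas.
ΔS = 5.37 × [20.79 × ln(413/257) − 8.314 × ln(1230/484)] = 11.3 J/K.

ΔS = 11.3 J/K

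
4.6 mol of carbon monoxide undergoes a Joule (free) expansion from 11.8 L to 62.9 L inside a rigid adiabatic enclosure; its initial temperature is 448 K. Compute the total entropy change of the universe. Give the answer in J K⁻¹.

ΔS_universe = 64 J/K

No heat is exchanged and no work is done, so the ideal-gas temperature stays constant.
Entropy is a state function; using a reversible isothermal path, ΔS_gas = nR ln(V₂/V₁) = 4.6 × 8.314 × ln(62.9/11.8) = 64 J/K.
The insulated surroundings exchange no heat, so ΔS_surr = 0 and ΔS_universe = ΔS_gas.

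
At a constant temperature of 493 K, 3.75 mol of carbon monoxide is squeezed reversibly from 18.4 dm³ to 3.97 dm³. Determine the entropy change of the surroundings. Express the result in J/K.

For an isothermal ideal gas ΔS_gas = nR ln(V₂/V₁) = 3.75 × 8.314 × ln(3.97/18.4) = -47.8 J/K.
The process is reversible, so ΔS_surr = −ΔS_gas = 47.8 J/K and ΔS_universe = 0.

ΔS_surr = 47.8 J/K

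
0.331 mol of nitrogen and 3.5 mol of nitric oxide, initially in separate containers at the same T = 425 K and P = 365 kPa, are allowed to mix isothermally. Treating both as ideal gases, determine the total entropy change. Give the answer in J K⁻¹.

ΔS_mix = 9.37 J/K

Mole fractions: x_A = 0.331/3.83 = 0.0864, x_B = 0.914.
ΔS_mix = −R(n_A ln x_A + n_B ln x_B) = −8.314 × (0.331 ln 0.0864 + 3.5 ln 0.914) = 9.37 J/K.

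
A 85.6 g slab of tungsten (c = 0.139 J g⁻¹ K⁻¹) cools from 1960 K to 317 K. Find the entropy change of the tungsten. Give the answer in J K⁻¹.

ΔS = ∫dQ_rev/T = m c ln(T₂/T₁) = 85.6 × 0.139 × ln(317/1960) = -21.7 J/K.

ΔS = -21.7 J/K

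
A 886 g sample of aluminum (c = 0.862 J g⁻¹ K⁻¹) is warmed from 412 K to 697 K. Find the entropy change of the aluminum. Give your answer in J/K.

ΔS = 402 J/K

ΔS = ∫dQ_rev/T = m c ln(T₂/T₁) = 886 × 0.862 × ln(697/412) = 402 J/K.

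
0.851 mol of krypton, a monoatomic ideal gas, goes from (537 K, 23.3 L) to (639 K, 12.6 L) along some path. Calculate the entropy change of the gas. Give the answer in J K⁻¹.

ΔS = -2.5 J/K

Entropy is a state function: ΔS = nC_V ln(T₂/T₁) + nR ln(V₂/V₁), with C_V = 3R/2 = 12.47 J mol⁻¹ K⁻¹ for a monoatomic ideal gas.
ΔS = 0.851 × [12.47 × ln(639/537) + 8.314 × ln(12.6/23.3)] = -2.5 J/K.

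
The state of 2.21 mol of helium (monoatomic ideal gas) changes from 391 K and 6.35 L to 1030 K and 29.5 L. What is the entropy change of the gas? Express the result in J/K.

Entropy is a state function: ΔS = nC_V ln(T₂/T₁) + nR ln(V₂/V₁), with C_V = 3R/2 = 12.47 J mol⁻¹ K⁻¹ for a monoatomic ideal gas.
ΔS = 2.21 × [12.47 × ln(1030/391) + 8.314 × ln(29.5/6.35)] = 54.9 J/K.

ΔS = 54.9 J/K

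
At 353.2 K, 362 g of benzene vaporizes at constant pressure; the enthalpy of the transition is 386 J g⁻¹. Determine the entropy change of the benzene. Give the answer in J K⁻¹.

Heat absorbed by the substance: Q = mL = 362 × 386 = 139732 J.
At constant T, ΔS = Q_rev/T = 139732 / 353.2 = 396 J/K.

ΔS = 396 J/K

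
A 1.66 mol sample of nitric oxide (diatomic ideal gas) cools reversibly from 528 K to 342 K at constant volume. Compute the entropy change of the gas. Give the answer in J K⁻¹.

ΔS = -15 J/K

At constant volume, ΔS = nC_V ln(T₂/T₁) with C_V = 5R/2 = 20.79 J mol⁻¹ K⁻¹.
ΔS = 1.66 × 20.79 × ln(342/528) = -15 J/K.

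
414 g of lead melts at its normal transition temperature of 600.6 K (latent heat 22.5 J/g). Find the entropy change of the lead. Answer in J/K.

Heat absorbed by the substance: Q = mL = 414 × 22.5 = 9315 J.
At constant T, ΔS = Q_rev/T = 9315 / 600.6 = 15.5 J/K.

ΔS = 15.5 J/K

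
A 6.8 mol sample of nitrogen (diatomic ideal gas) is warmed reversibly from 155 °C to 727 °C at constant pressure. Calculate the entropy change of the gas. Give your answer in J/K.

ΔS = 168 J/K

In kelvin: T₁ = 428.15 K, T₂ = 1000.15 K. At constant pressure, ΔS = nC_p ln(T₂/T₁) with C_p = 7R/2 = 29.1 J mol⁻¹ K⁻¹.
ΔS = 6.8 × 29.1 × ln(1000.15/428.15) = 168 J/K.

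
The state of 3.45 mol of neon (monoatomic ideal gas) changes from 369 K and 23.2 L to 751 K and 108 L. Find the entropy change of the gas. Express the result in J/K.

ΔS = 74.7 J/K

Entropy is a state function: ΔS = nC_V ln(T₂/T₁) + nR ln(V₂/V₁), with C_V = 3R/2 = 12.47 J mol⁻¹ K⁻¹ for a monoatomic ideal gas.
ΔS = 3.45 × [12.47 × ln(751/369) + 8.314 × ln(108/23.2)] = 74.7 J/K.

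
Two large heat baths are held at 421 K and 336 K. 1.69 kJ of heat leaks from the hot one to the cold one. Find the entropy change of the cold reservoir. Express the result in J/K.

ΔS_cold = 5.03 J/K

The cold reservoir gains heat Q, so ΔS_cold = +Q/T_C = 1690/336 = 5.03 J/K.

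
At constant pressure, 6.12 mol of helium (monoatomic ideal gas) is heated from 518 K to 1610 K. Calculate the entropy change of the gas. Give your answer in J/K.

ΔS = 144 J/K

At constant pressure, ΔS = nC_p ln(T₂/T₁) with C_p = 5R/2 = 20.79 J mol⁻¹ K⁻¹.
ΔS = 6.12 × 20.79 × ln(1610/518) = 144 J/K.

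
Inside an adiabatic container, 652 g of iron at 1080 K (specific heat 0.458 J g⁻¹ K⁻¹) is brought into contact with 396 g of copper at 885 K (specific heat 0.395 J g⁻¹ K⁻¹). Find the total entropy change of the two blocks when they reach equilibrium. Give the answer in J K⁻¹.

Energy balance: T_f = (m₁c₁T₁ + m₂c₂T₂)/(m₁c₁ + m₂c₂) = 1013 K.
ΔS₁ = m₁c₁ ln(T_f/T₁) = 298.616 × ln(1013/1080) = -19.13 J/K.
ΔS₂ = m₂c₂ ln(T_f/T₂) = 156.42 × ln(1013/885) = 21.12 J/K.
ΔS_total = -19.13 + 21.12 = 1.99 J/K.

ΔS_total = 1.99 J/K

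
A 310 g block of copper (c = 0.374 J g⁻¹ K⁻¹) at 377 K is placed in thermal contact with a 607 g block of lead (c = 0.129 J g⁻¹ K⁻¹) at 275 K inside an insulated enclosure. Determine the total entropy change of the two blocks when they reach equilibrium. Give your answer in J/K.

Energy balance: T_f = (m₁c₁T₁ + m₂c₂T₂)/(m₁c₁ + m₂c₂) = 335.88 K.
ΔS₁ = m₁c₁ ln(T_f/T₁) = 115.94 × ln(335.88/377) = -13.39 J/K.
ΔS₂ = m₂c₂ ln(T_f/T₂) = 78.303 × ln(335.88/275) = 15.66 J/K.
ΔS_total = -13.39 + 15.66 = 2.27 J/K.

ΔS_total = 2.27 J/K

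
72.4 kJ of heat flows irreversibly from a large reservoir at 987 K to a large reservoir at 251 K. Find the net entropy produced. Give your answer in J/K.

ΔS_hot = −Q/T_H = −72400/987 = -73.35 J/K and ΔS_cold = +Q/T_C = 72400/251 = 288.4 J/K.
ΔS_total = -73.35 + 288.4 = 215 J/K, positive as the second law requires.

ΔS_total = 215 J/K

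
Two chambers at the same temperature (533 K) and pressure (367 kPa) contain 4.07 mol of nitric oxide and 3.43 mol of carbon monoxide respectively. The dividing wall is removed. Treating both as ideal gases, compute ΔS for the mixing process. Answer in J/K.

Mole fractions: x_A = 4.07/7.5 = 0.543, x_B = 0.457.
ΔS_mix = −R(n_A ln x_A + n_B ln x_B) = −8.314 × (4.07 ln 0.543 + 3.43 ln 0.457) = 43 J/K.

ΔS_mix = 43 J/K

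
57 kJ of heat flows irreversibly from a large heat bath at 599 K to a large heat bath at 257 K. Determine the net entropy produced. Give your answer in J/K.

ΔS_hot = −Q/T_H = −57000/599 = -95.16 J/K and ΔS_cold = +Q/T_C = 57000/257 = 221.8 J/K.
ΔS_total = -95.16 + 221.8 = 127 J/K, positive as the second law requires.

ΔS_total = 127 J/K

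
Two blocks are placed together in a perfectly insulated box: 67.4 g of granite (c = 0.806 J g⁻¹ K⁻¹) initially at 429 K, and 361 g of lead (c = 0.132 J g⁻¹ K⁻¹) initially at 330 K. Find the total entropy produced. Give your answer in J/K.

ΔS_total = 0.866 J/K

Energy balance: T_f = (m₁c₁T₁ + m₂c₂T₂)/(m₁c₁ + m₂c₂) = 382.74 K.
ΔS₁ = m₁c₁ ln(T_f/T₁) = 54.3244 × ln(382.74/429) = -6.199 J/K.
ΔS₂ = m₂c₂ ln(T_f/T₂) = 47.652 × ln(382.74/330) = 7.065 J/K.
ΔS_total = -6.199 + 7.065 = 0.866 J/K.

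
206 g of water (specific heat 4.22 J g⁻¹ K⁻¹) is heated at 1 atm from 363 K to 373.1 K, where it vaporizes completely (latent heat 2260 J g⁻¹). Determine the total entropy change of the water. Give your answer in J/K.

ΔS = 1270 J/K

Warming step: ΔS₁ = m c ln(T_tr/T_i) = 206 × 4.22 × ln(373.1/363) = 23.86 J/K.
Phase change: ΔS₂ = +mL/T_tr = 206 × 2260 / 373.1 = 1248 J/K.
ΔS_total = (23.86) + (1248) = 1270 J/K.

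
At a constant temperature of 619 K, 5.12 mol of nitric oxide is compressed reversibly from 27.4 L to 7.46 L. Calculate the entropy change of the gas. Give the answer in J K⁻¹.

For an isothermal ideal gas ΔS_gas = nR ln(V₂/V₁) = 5.12 × 8.314 × ln(7.46/27.4) = -55.4 J/K.

ΔS_gas = -55.4 J/K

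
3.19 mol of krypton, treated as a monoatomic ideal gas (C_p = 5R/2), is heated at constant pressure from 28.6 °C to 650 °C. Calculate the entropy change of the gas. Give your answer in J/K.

ΔS = 74.1 J/K

In kelvin: T₁ = 301.75 K, T₂ = 923.15 K. At constant pressure, ΔS = nC_p ln(T₂/T₁) with C_p = 5R/2 = 20.79 J mol⁻¹ K⁻¹.
ΔS = 3.19 × 20.79 × ln(923.15/301.75) = 74.1 J/K.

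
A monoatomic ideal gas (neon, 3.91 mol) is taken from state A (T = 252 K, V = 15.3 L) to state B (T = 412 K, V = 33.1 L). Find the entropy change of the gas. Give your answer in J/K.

Entropy is a state function: ΔS = nC_V ln(T₂/T₁) + nR ln(V₂/V₁), with C_V = 3R/2 = 12.47 J mol⁻¹ K⁻¹ for a monoatomic ideal gas.
ΔS = 3.91 × [12.47 × ln(412/252) + 8.314 × ln(33.1/15.3)] = 49.1 J/K.

ΔS = 49.1 J/K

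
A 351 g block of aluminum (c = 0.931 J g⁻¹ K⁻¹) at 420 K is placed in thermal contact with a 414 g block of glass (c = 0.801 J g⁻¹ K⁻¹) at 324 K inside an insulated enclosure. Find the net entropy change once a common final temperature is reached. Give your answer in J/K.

ΔS_total = 5.53 J/K

Energy balance: T_f = (m₁c₁T₁ + m₂c₂T₂)/(m₁c₁ + m₂c₂) = 371.65 K.
ΔS₁ = m₁c₁ ln(T_f/T₁) = 326.781 × ln(371.65/420) = -39.97 J/K.
ΔS₂ = m₂c₂ ln(T_f/T₂) = 331.614 × ln(371.65/324) = 45.5 J/K.
ΔS_total = -39.97 + 45.5 = 5.53 J/K.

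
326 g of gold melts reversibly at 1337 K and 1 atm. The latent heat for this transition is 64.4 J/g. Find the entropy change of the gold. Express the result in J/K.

Heat absorbed by the substance: Q = mL = 326 × 64.4 = 20994.4 J.
At constant T, ΔS = Q_rev/T = 20994.4 / 1337 = 15.7 J/K.

ΔS = 15.7 J/K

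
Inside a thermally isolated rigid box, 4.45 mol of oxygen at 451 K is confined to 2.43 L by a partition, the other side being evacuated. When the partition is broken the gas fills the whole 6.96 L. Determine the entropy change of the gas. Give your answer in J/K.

ΔS_gas = 38.9 J/K

For an ideal gas in free expansion Q = 0 and W = 0, so T is unchanged.
Entropy is a state function; using a reversible isothermal path, ΔS_gas = nR ln(V₂/V₁) = 4.45 × 8.314 × ln(6.96/2.43) = 38.9 J/K.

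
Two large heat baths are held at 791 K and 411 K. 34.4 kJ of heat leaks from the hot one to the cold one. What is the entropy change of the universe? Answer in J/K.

ΔS_hot = −Q/T_H = −34400/791 = -43.49 J/K and ΔS_cold = +Q/T_C = 34400/411 = 83.7 J/K.
ΔS_total = -43.49 + 83.7 = 40.2 J/K, positive as the second law requires.

ΔS_total = 40.2 J/K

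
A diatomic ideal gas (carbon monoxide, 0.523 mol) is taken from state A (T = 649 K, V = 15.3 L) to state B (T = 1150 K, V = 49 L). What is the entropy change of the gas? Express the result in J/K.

ΔS = 11.3 J/K

Entropy is a state function: ΔS = nC_V ln(T₂/T₁) + nR ln(V₂/V₁), with C_V = 5R/2 = 20.79 J mol⁻¹ K⁻¹ for a diatomic ideal gas.
ΔS = 0.523 × [20.79 × ln(1150/649) + 8.314 × ln(49/15.3)] = 11.3 J/K.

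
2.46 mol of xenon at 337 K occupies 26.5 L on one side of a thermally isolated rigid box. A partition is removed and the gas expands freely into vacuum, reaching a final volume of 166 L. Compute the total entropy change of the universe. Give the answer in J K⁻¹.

ΔS_universe = 37.5 J/K

No heat is exchanged and no work is done, so the ideal-gas temperature stays constant.
Entropy is a state function; using a reversible isothermal path, ΔS_gas = nR ln(V₂/V₁) = 2.46 × 8.314 × ln(166/26.5) = 37.5 J/K.
The insulated surroundings exchange no heat, so ΔS_surr = 0 and ΔS_universe = ΔS_gas.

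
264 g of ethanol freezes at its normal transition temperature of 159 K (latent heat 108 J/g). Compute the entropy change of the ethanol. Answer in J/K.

Heat released by the substance: Q = −mL = −264 × 108 = −28512 J.
At constant T, ΔS = Q_rev/T = −28512 / 159 = -179 J/K.

ΔS = -179 J/K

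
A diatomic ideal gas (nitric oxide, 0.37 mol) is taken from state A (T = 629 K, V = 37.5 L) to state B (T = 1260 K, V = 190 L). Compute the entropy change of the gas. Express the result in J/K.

ΔS = 10.3 J/K

Entropy is a state function: ΔS = nC_V ln(T₂/T₁) + nR ln(V₂/V₁), with C_V = 5R/2 = 20.79 J mol⁻¹ K⁻¹ for a diatomic ideal gas.
ΔS = 0.37 × [20.79 × ln(1260/629) + 8.314 × ln(190/37.5)] = 10.3 J/K.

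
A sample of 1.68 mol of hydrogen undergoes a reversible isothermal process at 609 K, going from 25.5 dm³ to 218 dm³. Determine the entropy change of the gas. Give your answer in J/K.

ΔS_gas = 30 J/K

For an isothermal ideal gas ΔS_gas = nR ln(V₂/V₁) = 1.68 × 8.314 × ln(218/25.5) = 30 J/K.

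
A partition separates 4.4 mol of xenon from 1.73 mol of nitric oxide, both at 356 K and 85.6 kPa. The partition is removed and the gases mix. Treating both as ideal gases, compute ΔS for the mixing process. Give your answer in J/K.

ΔS_mix = 30.3 J/K

Mole fractions: x_A = 4.4/6.13 = 0.718, x_B = 0.282.
ΔS_mix = −R(n_A ln x_A + n_B ln x_B) = −8.314 × (4.4 ln 0.718 + 1.73 ln 0.282) = 30.3 J/K.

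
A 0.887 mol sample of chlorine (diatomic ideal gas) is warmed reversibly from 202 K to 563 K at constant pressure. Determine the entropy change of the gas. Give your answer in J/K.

At constant pressure, ΔS = nC_p ln(T₂/T₁) with C_p = 7R/2 = 29.1 J mol⁻¹ K⁻¹.
ΔS = 0.887 × 29.1 × ln(563/202) = 26.5 J/K.

ΔS = 26.5 J/K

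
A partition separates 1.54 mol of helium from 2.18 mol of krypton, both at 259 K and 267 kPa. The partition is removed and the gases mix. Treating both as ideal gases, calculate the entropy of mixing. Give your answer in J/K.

ΔS_mix = 21 J/K

Mole fractions: x_A = 1.54/3.72 = 0.414, x_B = 0.586.
ΔS_mix = −R(n_A ln x_A + n_B ln x_B) = −8.314 × (1.54 ln 0.414 + 2.18 ln 0.586) = 21 J/K.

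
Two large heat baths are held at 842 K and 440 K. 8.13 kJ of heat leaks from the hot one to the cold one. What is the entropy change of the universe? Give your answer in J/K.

ΔS_hot = −Q/T_H = −8130/842 = -9.656 J/K and ΔS_cold = +Q/T_C = 8130/440 = 18.48 J/K.
ΔS_total = -9.656 + 18.48 = 8.82 J/K, positive as the second law requires.

ΔS_total = 8.82 J/K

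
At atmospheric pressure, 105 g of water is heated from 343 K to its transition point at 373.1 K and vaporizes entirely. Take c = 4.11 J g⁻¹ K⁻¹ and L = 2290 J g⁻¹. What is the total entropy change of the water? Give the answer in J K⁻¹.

ΔS = 681 J/K

Warming step: ΔS₁ = m c ln(T_tr/T_i) = 105 × 4.11 × ln(373.1/343) = 36.3 J/K.
Phase change: ΔS₂ = +mL/T_tr = 105 × 2290 / 373.1 = 644.5 J/K.
ΔS_total = (36.3) + (644.5) = 681 J/K.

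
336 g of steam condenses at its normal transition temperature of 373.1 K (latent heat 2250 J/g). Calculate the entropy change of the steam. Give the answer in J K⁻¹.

Heat released by the substance: Q = −mL = −336 × 2250 = −756000 J.
At constant T, ΔS = Q_rev/T = −756000 / 373.1 = -2030 J/K.

ΔS = -2030 J/K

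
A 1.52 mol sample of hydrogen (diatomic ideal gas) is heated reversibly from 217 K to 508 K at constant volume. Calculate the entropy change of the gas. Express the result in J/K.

ΔS = 26.9 J/K

At constant volume, ΔS = nC_V ln(T₂/T₁) with C_V = 5R/2 = 20.79 J mol⁻¹ K⁻¹.
ΔS = 1.52 × 20.79 × ln(508/217) = 26.9 J/K.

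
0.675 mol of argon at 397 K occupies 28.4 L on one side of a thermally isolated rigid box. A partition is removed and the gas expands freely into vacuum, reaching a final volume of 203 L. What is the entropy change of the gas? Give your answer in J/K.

ΔS_gas = 11 J/K

For an ideal gas in free expansion Q = 0 and W = 0, so T is unchanged.
Entropy is a state function; using a reversible isothermal path, ΔS_gas = nR ln(V₂/V₁) = 0.675 × 8.314 × ln(203/28.4) = 11 J/K.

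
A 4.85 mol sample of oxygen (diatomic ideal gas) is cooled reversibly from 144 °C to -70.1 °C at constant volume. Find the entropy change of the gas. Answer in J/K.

ΔS = -72.6 J/K

In kelvin: T₁ = 417.15 K, T₂ = 203.05 K. At constant volume, ΔS = nC_V ln(T₂/T₁) with C_V = 5R/2 = 20.79 J mol⁻¹ K⁻¹.
ΔS = 4.85 × 20.79 × ln(203.05/417.15) = -72.6 J/K.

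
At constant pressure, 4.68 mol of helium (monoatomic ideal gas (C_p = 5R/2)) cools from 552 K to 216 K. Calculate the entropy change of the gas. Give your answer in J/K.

ΔS = -91.3 J/K

At constant pressure, ΔS = nC_p ln(T₂/T₁) with C_p = 5R/2 = 20.79 J mol⁻¹ K⁻¹.
ΔS = 4.68 × 20.79 × ln(216/552) = -91.3 J/K.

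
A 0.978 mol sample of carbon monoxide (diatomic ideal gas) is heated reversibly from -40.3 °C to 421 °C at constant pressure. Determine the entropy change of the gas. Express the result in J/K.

In kelvin: T₁ = 232.85 K, T₂ = 694.15 K. At constant pressure, ΔS = nC_p ln(T₂/T₁) with C_p = 7R/2 = 29.1 J mol⁻¹ K⁻¹.
ΔS = 0.978 × 29.1 × ln(694.15/232.85) = 31.1 J/K.

ΔS = 31.1 J/K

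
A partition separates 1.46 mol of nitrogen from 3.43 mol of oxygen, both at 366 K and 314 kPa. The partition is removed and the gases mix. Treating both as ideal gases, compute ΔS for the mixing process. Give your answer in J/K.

Mole fractions: x_A = 1.46/4.89 = 0.299, x_B = 0.701.
ΔS_mix = −R(n_A ln x_A + n_B ln x_B) = −8.314 × (1.46 ln 0.299 + 3.43 ln 0.701) = 24.8 J/K.

ΔS_mix = 24.8 J/K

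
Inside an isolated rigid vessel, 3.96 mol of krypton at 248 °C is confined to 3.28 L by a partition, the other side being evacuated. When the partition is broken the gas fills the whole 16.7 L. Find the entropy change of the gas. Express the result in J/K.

For an ideal gas in free expansion Q = 0 and W = 0, so T is unchanged.
Entropy is a state function; using a reversible isothermal path, ΔS_gas = nR ln(V₂/V₁) = 3.96 × 8.314 × ln(16.7/3.28) = 53.6 J/K.

ΔS_gas = 53.6 J/K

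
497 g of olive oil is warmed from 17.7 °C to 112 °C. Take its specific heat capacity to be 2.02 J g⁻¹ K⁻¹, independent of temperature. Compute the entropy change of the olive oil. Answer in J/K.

ΔS = 282 J/K

In kelvin: T₁ = 290.85 K, T₂ = 385.15 K. ΔS = ∫dQ_rev/T = m c ln(T₂/T₁) = 497 × 2.02 × ln(385.15/290.85) = 282 J/K.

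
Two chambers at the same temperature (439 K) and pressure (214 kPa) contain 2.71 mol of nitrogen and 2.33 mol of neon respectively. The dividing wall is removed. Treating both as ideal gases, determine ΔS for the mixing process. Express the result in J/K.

ΔS_mix = 28.9 J/K

Mole fractions: x_A = 2.71/5.04 = 0.538, x_B = 0.462.
ΔS_mix = −R(n_A ln x_A + n_B ln x_B) = −8.314 × (2.71 ln 0.538 + 2.33 ln 0.462) = 28.9 J/K.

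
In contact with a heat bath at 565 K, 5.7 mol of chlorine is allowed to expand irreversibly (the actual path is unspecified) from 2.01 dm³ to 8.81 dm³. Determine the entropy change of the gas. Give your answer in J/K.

Entropy is a state function, so ΔS_gas depends only on the end states.
For an isothermal ideal gas ΔS_gas = nR ln(V₂/V₁) = 5.7 × 8.314 × ln(8.81/2.01) = 70 J/K.

ΔS_gas = 70 J/K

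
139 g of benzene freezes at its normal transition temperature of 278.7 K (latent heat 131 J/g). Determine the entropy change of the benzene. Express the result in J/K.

ΔS = -65.3 J/K

Heat released by the substance: Q = −mL = −139 × 131 = −18209 J.
At constant T, ΔS = Q_rev/T = −18209 / 278.7 = -65.3 J/K.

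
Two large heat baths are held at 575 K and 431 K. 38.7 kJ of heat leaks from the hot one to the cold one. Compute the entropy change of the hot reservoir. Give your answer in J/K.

The hot reservoir loses heat Q, so ΔS_hot = −Q/T_H = −38700/575 = -67.3 J/K.

ΔS_hot = -67.3 J/K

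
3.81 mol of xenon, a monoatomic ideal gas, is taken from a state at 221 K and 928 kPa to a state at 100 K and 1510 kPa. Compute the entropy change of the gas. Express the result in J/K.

ΔS = nC_p ln(T₂/T₁) − nR ln(P₂/P₁), with C_p = 5R/2 = 20.79 J mol⁻¹ K⁻¹ for a monoatomic ideal gas.
ΔS = 3.81 × [20.79 × ln(100/221) − 8.314 × ln(1510/928)] = -78.2 J/K.

ΔS = -78.2 J/K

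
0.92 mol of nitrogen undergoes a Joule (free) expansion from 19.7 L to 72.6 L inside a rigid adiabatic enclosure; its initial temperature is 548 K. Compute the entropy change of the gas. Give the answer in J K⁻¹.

For an ideal gas in free expansion Q = 0 and W = 0, so T is unchanged.
Entropy is a state function; using a reversible isothermal path, ΔS_gas = nR ln(V₂/V₁) = 0.92 × 8.314 × ln(72.6/19.7) = 9.98 J/K.

ΔS_gas = 9.98 J/K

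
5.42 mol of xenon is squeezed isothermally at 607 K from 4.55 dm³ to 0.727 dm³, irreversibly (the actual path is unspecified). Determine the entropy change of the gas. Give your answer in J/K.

ΔS_gas = -82.6 J/K

Entropy is a state function, so ΔS_gas depends only on the end states.
For an isothermal ideal gas ΔS_gas = nR ln(V₂/V₁) = 5.42 × 8.314 × ln(0.727/4.55) = -82.6 J/K.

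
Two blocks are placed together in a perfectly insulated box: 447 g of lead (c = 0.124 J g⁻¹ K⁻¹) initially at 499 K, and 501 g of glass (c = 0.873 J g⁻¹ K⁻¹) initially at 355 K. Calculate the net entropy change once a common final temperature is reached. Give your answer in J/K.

ΔS_total = 3.11 J/K

Energy balance: T_f = (m₁c₁T₁ + m₂c₂T₂)/(m₁c₁ + m₂c₂) = 371.2 K.
ΔS₁ = m₁c₁ ln(T_f/T₁) = 55.428 × ln(371.2/499) = -16.4 J/K.
ΔS₂ = m₂c₂ ln(T_f/T₂) = 437.373 × ln(371.2/355) = 19.51 J/K.
ΔS_total = -16.4 + 19.51 = 3.11 J/K.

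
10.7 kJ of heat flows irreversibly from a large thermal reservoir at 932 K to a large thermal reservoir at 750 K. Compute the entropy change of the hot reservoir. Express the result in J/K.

ΔS_hot = -11.5 J/K

The hot reservoir loses heat Q, so ΔS_hot = −Q/T_H = −10700/932 = -11.5 J/K.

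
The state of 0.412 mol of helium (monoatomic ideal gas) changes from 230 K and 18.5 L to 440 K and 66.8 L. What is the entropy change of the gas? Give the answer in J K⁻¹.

Entropy is a state function: ΔS = nC_V ln(T₂/T₁) + nR ln(V₂/V₁), with C_V = 3R/2 = 12.47 J mol⁻¹ K⁻¹ for a monoatomic ideal gas.
ΔS = 0.412 × [12.47 × ln(440/230) + 8.314 × ln(66.8/18.5)] = 7.73 J/K.

ΔS = 7.73 J/K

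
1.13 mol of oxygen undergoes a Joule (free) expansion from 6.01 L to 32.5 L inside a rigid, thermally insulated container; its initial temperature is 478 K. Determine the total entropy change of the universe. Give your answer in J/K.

No heat is exchanged and no work is done, so the ideal-gas temperature stays constant.
Entropy is a state function; using a reversible isothermal path, ΔS_gas = nR ln(V₂/V₁) = 1.13 × 8.314 × ln(32.5/6.01) = 15.9 J/K.
The insulated surroundings exchange no heat, so ΔS_surr = 0 and ΔS_universe = ΔS_gas.

ΔS_universe = 15.9 J/K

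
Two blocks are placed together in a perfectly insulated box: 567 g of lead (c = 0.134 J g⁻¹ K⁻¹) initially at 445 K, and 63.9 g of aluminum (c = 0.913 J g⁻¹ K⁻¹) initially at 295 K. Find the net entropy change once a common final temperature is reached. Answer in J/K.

ΔS_total = 2.72 J/K

Energy balance: T_f = (m₁c₁T₁ + m₂c₂T₂)/(m₁c₁ + m₂c₂) = 379.85 K.
ΔS₁ = m₁c₁ ln(T_f/T₁) = 75.978 × ln(379.85/445) = -12.03 J/K.
ΔS₂ = m₂c₂ ln(T_f/T₂) = 58.3407 × ln(379.85/295) = 14.75 J/K.
ΔS_total = -12.03 + 14.75 = 2.72 J/K.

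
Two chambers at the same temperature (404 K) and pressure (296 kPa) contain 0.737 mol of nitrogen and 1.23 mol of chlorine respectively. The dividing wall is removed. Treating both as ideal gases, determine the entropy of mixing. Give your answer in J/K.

ΔS_mix = 10.8 J/K

Mole fractions: x_A = 0.737/1.97 = 0.375, x_B = 0.625.
ΔS_mix = −R(n_A ln x_A + n_B ln x_B) = −8.314 × (0.737 ln 0.375 + 1.23 ln 0.625) = 10.8 J/K.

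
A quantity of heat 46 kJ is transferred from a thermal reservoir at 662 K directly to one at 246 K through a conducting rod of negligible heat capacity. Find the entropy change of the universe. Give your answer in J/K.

ΔS_total = 118 J/K

ΔS_hot = −Q/T_H = −46000/662 = -69.49 J/K and ΔS_cold = +Q/T_C = 46000/246 = 187 J/K.
ΔS_total = -69.49 + 187 = 118 J/K, positive as the second law requires.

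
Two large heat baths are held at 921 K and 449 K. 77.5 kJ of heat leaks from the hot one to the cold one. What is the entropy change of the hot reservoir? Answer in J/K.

ΔS_hot = -84.1 J/K

The hot reservoir loses heat Q, so ΔS_hot = −Q/T_H = −77500/921 = -84.1 J/K.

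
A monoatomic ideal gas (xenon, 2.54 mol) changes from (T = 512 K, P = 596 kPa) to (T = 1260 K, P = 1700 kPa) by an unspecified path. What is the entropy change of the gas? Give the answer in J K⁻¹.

ΔS = 25.4 J/K

ΔS = nC_p ln(T₂/T₁) − nR ln(P₂/P₁), with C_p = 5R/2 = 20.79 J mol⁻¹ K⁻¹ for a monoatomic ideal gas.
ΔS = 2.54 × [20.79 × ln(1260/512) − 8.314 × ln(1700/596)] = 25.4 J/K.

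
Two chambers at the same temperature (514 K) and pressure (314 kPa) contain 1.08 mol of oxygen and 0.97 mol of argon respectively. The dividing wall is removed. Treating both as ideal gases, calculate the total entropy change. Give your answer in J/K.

Mole fractions: x_A = 1.08/2.05 = 0.527, x_B = 0.473.
ΔS_mix = −R(n_A ln x_A + n_B ln x_B) = −8.314 × (1.08 ln 0.527 + 0.97 ln 0.473) = 11.8 J/K.

ΔS_mix = 11.8 J/K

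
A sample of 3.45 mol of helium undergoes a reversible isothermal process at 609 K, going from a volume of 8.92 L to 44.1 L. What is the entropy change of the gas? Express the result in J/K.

For an isothermal ideal gas ΔS_gas = nR ln(V₂/V₁) = 3.45 × 8.314 × ln(44.1/8.92) = 45.8 J/K.

ΔS_gas = 45.8 J/K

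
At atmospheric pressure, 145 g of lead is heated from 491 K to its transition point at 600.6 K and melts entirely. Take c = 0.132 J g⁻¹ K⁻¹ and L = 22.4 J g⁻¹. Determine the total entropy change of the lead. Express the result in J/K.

ΔS = 9.26 J/K

Warming step: ΔS₁ = m c ln(T_tr/T_i) = 145 × 0.132 × ln(600.6/491) = 3.856 J/K.
Phase change: ΔS₂ = +mL/T_tr = 145 × 22.4 / 600.6 = 5.408 J/K.
ΔS_total = (3.856) + (5.408) = 9.26 J/K.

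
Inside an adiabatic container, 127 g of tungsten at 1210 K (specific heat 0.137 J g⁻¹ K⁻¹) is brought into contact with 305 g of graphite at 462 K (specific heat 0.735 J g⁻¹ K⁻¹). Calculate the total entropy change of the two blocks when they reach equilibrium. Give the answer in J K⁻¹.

ΔS_total = 9.89 J/K

Energy balance: T_f = (m₁c₁T₁ + m₂c₂T₂)/(m₁c₁ + m₂c₂) = 515.87 K.
ΔS₁ = m₁c₁ ln(T_f/T₁) = 17.399 × ln(515.87/1210) = -14.833 J/K.
ΔS₂ = m₂c₂ ln(T_f/T₂) = 224.175 × ln(515.87/462) = 24.726 J/K.
ΔS_total = -14.833 + 24.726 = 9.89 J/K.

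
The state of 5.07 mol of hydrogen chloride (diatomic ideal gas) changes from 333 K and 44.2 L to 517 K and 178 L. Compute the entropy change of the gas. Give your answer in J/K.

Entropy is a state function: ΔS = nC_V ln(T₂/T₁) + nR ln(V₂/V₁), with C_V = 5R/2 = 20.79 J mol⁻¹ K⁻¹ for a diatomic ideal gas.
ΔS = 5.07 × [20.79 × ln(517/333) + 8.314 × ln(178/44.2)] = 105 J/K.

ΔS = 105 J/K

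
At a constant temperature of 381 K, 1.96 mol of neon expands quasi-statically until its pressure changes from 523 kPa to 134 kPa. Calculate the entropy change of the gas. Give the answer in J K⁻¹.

For an isothermal ideal gas ΔS_gas = nR ln(P₁/P₂) = 1.96 × 8.314 × ln(523/134) = 22.2 J/K.

ΔS_gas = 22.2 J/K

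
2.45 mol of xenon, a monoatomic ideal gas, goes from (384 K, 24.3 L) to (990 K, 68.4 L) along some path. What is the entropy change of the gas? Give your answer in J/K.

ΔS = 50 J/K

Entropy is a state function: ΔS = nC_V ln(T₂/T₁) + nR ln(V₂/V₁), with C_V = 3R/2 = 12.47 J mol⁻¹ K⁻¹ for a monoatomic ideal gas.
ΔS = 2.45 × [12.47 × ln(990/384) + 8.314 × ln(68.4/24.3)] = 50 J/K.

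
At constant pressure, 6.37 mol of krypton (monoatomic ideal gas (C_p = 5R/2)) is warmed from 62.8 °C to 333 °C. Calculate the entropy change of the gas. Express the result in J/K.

ΔS = 78.1 J/K

In kelvin: T₁ = 335.95 K, T₂ = 606.15 K. At constant pressure, ΔS = nC_p ln(T₂/T₁) with C_p = 5R/2 = 20.79 J mol⁻¹ K⁻¹.
ΔS = 6.37 × 20.79 × ln(606.15/335.95) = 78.1 J/K.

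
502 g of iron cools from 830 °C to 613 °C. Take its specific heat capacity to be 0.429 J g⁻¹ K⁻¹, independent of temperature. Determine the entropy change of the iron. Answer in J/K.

ΔS = -47.2 J/K

In kelvin: T₁ = 1103.15 K, T₂ = 886.15 K. ΔS = ∫dQ_rev/T = m c ln(T₂/T₁) = 502 × 0.429 × ln(886.15/1103.15) = -47.2 J/K.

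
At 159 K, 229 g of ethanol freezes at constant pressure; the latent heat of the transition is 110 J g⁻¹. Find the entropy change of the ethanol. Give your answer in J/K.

ΔS = -158 J/K

Heat released by the substance: Q = −mL = −229 × 110 = −25190 J.
At constant T, ΔS = Q_rev/T = −25190 / 159 = -158 J/K.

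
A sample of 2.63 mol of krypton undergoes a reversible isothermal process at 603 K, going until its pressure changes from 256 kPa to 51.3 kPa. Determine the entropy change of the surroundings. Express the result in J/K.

For an isothermal ideal gas ΔS_gas = nR ln(P₁/P₂) = 2.63 × 8.314 × ln(256/51.3) = 35.1 J/K.
The process is reversible, so ΔS_surr = −ΔS_gas = -35.1 J/K and ΔS_universe = 0.

ΔS_surr = -35.1 J/K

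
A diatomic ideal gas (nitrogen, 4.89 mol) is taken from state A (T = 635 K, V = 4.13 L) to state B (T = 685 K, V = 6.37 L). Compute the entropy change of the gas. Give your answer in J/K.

ΔS = 25.3 J/K

Entropy is a state function: ΔS = nC_V ln(T₂/T₁) + nR ln(V₂/V₁), with C_V = 5R/2 = 20.79 J mol⁻¹ K⁻¹ for a diatomic ideal gas.
ΔS = 4.89 × [20.79 × ln(685/635) + 8.314 × ln(6.37/4.13)] = 25.3 J/K.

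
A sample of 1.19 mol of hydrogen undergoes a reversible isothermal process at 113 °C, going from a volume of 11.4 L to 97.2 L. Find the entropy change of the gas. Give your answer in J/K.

For an isothermal ideal gas ΔS_gas = nR ln(V₂/V₁) = 1.19 × 8.314 × ln(97.2/11.4) = 21.2 J/K.

ΔS_gas = 21.2 J/K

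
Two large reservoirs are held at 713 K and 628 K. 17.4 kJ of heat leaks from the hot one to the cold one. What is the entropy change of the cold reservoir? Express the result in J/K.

ΔS_cold = 27.7 J/K

The cold reservoir gains heat Q, so ΔS_cold = +Q/T_C = 17400/628 = 27.7 J/K.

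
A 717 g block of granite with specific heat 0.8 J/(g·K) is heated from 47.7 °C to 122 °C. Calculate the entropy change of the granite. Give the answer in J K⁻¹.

In kelvin: T₁ = 320.85 K, T₂ = 395.15 K. ΔS = ∫dQ_rev/T = m c ln(T₂/T₁) = 717 × 0.8 × ln(395.15/320.85) = 119 J/K.

ΔS = 119 J/K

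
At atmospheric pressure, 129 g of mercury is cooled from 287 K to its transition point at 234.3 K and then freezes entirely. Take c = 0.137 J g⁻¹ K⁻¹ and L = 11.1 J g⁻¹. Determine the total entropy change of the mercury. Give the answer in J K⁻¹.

ΔS = -9.7 J/K

Cooling step: ΔS₁ = m c ln(T_tr/T_i) = 129 × 0.137 × ln(234.3/287) = -3.585 J/K.
Phase change: ΔS₂ = −mL/T_tr = −129 × 11.1 / 234.3 = -6.111 J/K.
ΔS_total = (-3.585) + (-6.111) = -9.7 J/K.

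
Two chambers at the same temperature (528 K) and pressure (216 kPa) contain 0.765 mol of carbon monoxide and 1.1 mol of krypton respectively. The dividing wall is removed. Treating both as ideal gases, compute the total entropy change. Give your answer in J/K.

Mole fractions: x_A = 0.765/1.87 = 0.41, x_B = 0.59.
ΔS_mix = −R(n_A ln x_A + n_B ln x_B) = −8.314 × (0.765 ln 0.41 + 1.1 ln 0.59) = 10.5 J/K.

ΔS_mix = 10.5 J/K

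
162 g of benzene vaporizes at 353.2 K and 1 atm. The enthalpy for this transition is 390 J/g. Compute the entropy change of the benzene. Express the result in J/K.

ΔS = 179 J/K

Heat absorbed by the substance: Q = mL = 162 × 390 = 63180 J.
At constant T, ΔS = Q_rev/T = 63180 / 353.2 = 179 J/K.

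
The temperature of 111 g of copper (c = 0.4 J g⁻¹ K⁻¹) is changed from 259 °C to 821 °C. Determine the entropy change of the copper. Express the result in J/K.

In kelvin: T₁ = 532.15 K, T₂ = 1094.15 K. ΔS = ∫dQ_rev/T = m c ln(T₂/T₁) = 111 × 0.4 × ln(1094.15/532.15) = 32 J/K.

ΔS = 32 J/K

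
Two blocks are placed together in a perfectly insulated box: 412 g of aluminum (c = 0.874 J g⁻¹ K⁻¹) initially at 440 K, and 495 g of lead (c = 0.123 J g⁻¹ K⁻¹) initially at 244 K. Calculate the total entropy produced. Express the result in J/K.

Energy balance: T_f = (m₁c₁T₁ + m₂c₂T₂)/(m₁c₁ + m₂c₂) = 411.65 K.
ΔS₁ = m₁c₁ ln(T_f/T₁) = 360.088 × ln(411.65/440) = -23.98 J/K.
ΔS₂ = m₂c₂ ln(T_f/T₂) = 60.885 × ln(411.65/244) = 31.84 J/K.
ΔS_total = -23.98 + 31.84 = 7.86 J/K.

ΔS_total = 7.86 J/K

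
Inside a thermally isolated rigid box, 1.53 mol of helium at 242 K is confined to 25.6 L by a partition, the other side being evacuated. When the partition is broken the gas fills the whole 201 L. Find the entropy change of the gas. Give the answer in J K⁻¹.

No heat is exchanged and no work is done, so the ideal-gas temperature stays constant.
Entropy is a state function; using a reversible isothermal path, ΔS_gas = nR ln(V₂/V₁) = 1.53 × 8.314 × ln(201/25.6) = 26.2 J/K.

ΔS_gas = 26.2 J/K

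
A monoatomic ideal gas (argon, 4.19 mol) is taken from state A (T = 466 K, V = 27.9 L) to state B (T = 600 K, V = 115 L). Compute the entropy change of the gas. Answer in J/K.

Entropy is a state function: ΔS = nC_V ln(T₂/T₁) + nR ln(V₂/V₁), with C_V = 3R/2 = 12.47 J mol⁻¹ K⁻¹ for a monoatomic ideal gas.
ΔS = 4.19 × [12.47 × ln(600/466) + 8.314 × ln(115/27.9)] = 62.5 J/K.

ΔS = 62.5 J/K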